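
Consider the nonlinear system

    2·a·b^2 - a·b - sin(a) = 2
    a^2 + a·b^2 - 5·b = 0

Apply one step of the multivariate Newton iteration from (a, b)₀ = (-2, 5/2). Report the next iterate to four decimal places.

(-2.5326, 1.0201)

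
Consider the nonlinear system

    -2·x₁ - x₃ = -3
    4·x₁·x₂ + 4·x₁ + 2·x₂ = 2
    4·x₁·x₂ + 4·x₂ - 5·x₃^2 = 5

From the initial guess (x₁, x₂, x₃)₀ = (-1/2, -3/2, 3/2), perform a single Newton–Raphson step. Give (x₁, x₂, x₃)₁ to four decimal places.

(-2.5000, 50.8750, 8.0000)

At (-1/2, -3/2, 3/2): F = (2.5000, -4.0000, -19.2500).
Jacobian J = [[-2, 0, -1], [4·x₂ + 4, 4·x₁ + 2, 0], [4·x₂, 4·x₁ + 4, -10·x₃]].
At the point, J = [[-2.0000, 0.0000, -1.0000], [-2.0000, 0.0000, 0.0000], [-6.0000, 2.0000, -15.0000]] (det J = 4.0000).
Solving J·Δ = −F gives Δ = (-2.0000, 52.3750, 6.5000).
Then the next iterate is (x₁, x₂, x₃)₁ = (-2.5000, 50.8750, 8.0000).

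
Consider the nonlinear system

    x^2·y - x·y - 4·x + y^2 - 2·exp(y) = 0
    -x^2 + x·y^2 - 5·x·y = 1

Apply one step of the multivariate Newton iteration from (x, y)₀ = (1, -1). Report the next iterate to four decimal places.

(0.1926, -0.8899)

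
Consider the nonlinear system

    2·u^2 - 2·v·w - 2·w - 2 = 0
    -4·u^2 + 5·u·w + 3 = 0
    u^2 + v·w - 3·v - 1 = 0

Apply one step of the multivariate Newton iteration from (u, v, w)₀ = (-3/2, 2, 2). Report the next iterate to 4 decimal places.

At (-3/2, 2, 2): F = (-9.5000, -21.0000, -0.7500).
Jacobian J = [[4·u, -2·w, -2·v - 2], [-8·u + 5·w, 0, 5·u], [2·u, w - 3, v]].
At the point, J = [[-6.0000, -4.0000, -6.0000], [22.0000, 0.0000, -7.5000], [-3.0000, -1.0000, 2.0000]] (det J = 263.0000).
Solving J·Δ = −F gives Δ = (0.9325, -3.6768, -0.0646).
Then the next iterate is (u, v, w)₁ = (-0.5675, -1.6768, 1.9354).

(-0.5675, -1.6768, 1.9354)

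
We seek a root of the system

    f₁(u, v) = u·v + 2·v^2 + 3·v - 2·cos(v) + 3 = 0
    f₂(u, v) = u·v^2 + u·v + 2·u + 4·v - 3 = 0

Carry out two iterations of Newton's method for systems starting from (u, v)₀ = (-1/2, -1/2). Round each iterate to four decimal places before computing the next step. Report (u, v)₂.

(-0.3639, 0.2425)

At (-1/2, -1/2): F = (0.494835, -5.8750).
Jacobian J = [[v, u + 4·v + 2·sin(v) + 3], [v^2 + v + 2, 2·u·v + u + 4]].
At the point, J = [[-0.5000, -0.458851], [1.7500, 4.0000]] (det J = -1.197011).
Solving J·Δ = −F gives Δ = (-0.5985, 1.7306).
Then the next iterate is (u, v)₁ = (-1.0985, 1.2306).
Round to (-1.0985, 1.2306) and repeat: F = (7.701394, -3.289957), J = [[1.2306, 8.709278], [4.744976, 0.197872]].
Δ = (0.7346, -0.9881), so (u, v)₂ = (-0.3639, 0.2425).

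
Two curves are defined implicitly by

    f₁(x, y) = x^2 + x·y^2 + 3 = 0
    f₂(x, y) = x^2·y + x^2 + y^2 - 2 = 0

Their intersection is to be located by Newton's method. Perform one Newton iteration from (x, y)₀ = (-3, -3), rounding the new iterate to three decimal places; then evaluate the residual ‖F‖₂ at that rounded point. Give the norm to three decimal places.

5.025

At (-3, -3): F = (-15.000, -11.000).
Jacobian J = [[2·x + y^2, 2·x·y], [2·x·y + 2·x, x^2 + 2·y]].
At the point, J = [[3.000, 18.000], [12.000, 3.000]] (det J = -207.000).
Solving J·Δ = −F gives Δ = (0.739, 0.710).
Then the next iterate is (x, y)₁ = (-2.261, -2.290).
Re-evaluating at (-2.261, -2.290): F = (-3.74479, -3.35054), so ‖F‖₂ = 5.025.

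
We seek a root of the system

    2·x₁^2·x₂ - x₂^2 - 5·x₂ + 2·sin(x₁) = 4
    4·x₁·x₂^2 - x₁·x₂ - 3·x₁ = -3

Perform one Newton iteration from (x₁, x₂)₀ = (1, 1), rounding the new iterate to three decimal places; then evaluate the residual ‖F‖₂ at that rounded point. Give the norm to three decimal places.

1.841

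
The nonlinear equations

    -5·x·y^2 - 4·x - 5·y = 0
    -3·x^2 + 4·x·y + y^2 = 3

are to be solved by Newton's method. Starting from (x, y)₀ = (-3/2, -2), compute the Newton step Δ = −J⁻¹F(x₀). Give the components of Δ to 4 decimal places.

(0.8773, 0.7127)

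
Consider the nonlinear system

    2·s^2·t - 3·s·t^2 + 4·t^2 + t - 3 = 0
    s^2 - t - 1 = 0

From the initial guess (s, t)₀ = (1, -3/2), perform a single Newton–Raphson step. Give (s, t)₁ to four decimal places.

(0.5882, -0.8235)

At (1, -3/2): F = (-5.2500, 1.5000).
Jacobian J = [[4·s·t - 3·t^2, 2·s^2 - 6·s·t + 8·t + 1], [2·s, -1]].
At the point, J = [[-12.7500, 0.0000], [2.0000, -1.0000]] (det J = 12.7500).
Solving J·Δ = −F gives Δ = (-0.4118, 0.6765).
Then the next iterate is (s, t)₁ = (0.5882, -0.8235).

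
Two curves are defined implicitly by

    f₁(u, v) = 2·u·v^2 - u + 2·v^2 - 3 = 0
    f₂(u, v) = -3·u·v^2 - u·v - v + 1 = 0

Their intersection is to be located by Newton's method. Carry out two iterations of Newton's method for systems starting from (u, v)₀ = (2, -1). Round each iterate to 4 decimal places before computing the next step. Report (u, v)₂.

(1.0000, -1.0000)

At (2, -1): F = (1.0000, -2.0000).
Jacobian J = [[2·v^2 - 1, 4·u·v + 4·v], [-3·v^2 - v, -6·u·v - u - 1]].
At the point, J = [[1.0000, -12.0000], [-2.0000, 9.0000]] (det J = -15.0000).
Solving J·Δ = −F gives Δ = (-1.0000, 0.0000).
Then the next iterate is (u, v)₁ = (1.0000, -1.0000).
Round to (1.0000, -1.0000) and repeat: F = (0.0000, 0.0000), J = [[1.0000, -8.0000], [-2.0000, 4.0000]].
Δ = (0.0000, 0.0000), so (u, v)₂ = (1.0000, -1.0000).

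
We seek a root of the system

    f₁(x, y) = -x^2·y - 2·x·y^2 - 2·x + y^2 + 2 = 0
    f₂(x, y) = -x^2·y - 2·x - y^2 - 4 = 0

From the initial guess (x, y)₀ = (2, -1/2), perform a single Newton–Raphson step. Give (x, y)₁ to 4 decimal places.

At (2, -1/2): F = (-0.7500, -6.2500).
Jacobian J = [[-2·x·y - 2·y^2 - 2, -x^2 - 4·x·y + 2·y], [-2·x·y - 2, -x^2 - 2·y]].
At the point, J = [[-0.5000, -1.0000], [0.0000, -3.0000]] (det J = 1.5000).
Solving J·Δ = −F gives Δ = (2.6667, -2.0833).
Then the next iterate is (x, y)₁ = (4.6667, -2.5833).

(4.6667, -2.5833)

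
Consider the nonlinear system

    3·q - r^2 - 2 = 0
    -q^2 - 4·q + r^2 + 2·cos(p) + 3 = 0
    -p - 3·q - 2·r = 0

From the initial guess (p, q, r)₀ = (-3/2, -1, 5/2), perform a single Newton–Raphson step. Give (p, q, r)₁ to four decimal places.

(-2.6918, 0.2361, 0.9917)

At (-3/2, -1, 5/2): F = (-11.2500, 12.391474, -0.5000).
Jacobian J = [[0, 3, -2·r], [-2·sin(p), -2·q - 4, 2·r], [-1, -3, -2]].
At the point, J = [[0.0000, 3.0000, -5.0000], [1.994990, -2.0000, 5.0000], [-1.0000, -3.0000, -2.0000]] (det J = 36.894789).
Solving J·Δ = −F gives Δ = (-1.1918, 1.2361, -1.5083).
Then the next iterate is (p, q, r)₁ = (-2.6918, 0.2361, 0.9917).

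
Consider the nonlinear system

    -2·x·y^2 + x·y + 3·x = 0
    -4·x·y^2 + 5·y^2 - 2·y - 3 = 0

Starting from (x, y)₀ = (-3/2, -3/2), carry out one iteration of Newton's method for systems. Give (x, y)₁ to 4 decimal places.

(-11.2500, 1.7143)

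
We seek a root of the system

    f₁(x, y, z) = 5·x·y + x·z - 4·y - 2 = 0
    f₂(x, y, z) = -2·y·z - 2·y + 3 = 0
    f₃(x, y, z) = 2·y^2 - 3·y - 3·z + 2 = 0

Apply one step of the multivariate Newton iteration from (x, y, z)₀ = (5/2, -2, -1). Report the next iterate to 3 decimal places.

At (5/2, -2, -1): F = (-21.500, 3.000, 19.000).
Jacobian J = [[5·y + z, 5·x - 4, x], [0, -2·z - 2, -2·y], [0, 4·y - 3, -3]].
At the point, J = [[-11.000, 8.500, 2.500], [0.000, 0.000, 4.000], [0.000, -11.000, -3.000]] (det J = -484.000).
Solving J·Δ = −F gives Δ = (-0.632, 1.932, -0.750).
Then the next iterate is (x, y, z)₁ = (1.868, -0.068, -1.750).

(1.868, -0.068, -1.750)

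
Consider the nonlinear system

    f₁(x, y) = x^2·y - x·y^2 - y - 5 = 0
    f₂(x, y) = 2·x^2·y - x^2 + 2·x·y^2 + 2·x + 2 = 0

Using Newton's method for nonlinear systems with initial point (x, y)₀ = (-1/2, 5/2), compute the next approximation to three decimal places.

At (-1/2, 5/2): F = (-3.750, -4.250).
Jacobian J = [[2·x·y - y^2, x^2 - 2·x·y - 1], [4·x·y - 2·x + 2·y^2 + 2, 2·x^2 + 4·x·y]].
At the point, J = [[-8.750, 1.750], [10.500, -4.500]] (det J = 21.000).
Solving J·Δ = −F gives Δ = (-1.158, -3.646).
Then the next iterate is (x, y)₁ = (-1.658, -1.146).

(-1.658, -1.146)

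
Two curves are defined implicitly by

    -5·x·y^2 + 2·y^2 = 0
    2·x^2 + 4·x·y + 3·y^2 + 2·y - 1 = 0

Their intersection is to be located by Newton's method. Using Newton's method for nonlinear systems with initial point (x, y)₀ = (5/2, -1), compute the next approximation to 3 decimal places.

(1.760, -0.676)

At (5/2, -1): F = (-10.500, 2.500).
Jacobian J = [[-5·y^2, -10·x·y + 4·y], [4·x + 4·y, 4·x + 6·y + 2]].
At the point, J = [[-5.000, 21.000], [6.000, 6.000]] (det J = -156.000).
Solving J·Δ = −F gives Δ = (-0.740, 0.324).
Then the next iterate is (x, y)₁ = (1.760, -0.676).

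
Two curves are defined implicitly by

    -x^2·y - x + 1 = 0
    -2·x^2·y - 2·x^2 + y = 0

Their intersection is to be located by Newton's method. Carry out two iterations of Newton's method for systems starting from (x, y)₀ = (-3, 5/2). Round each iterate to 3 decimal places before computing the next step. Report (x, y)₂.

(-0.728, 3.721)

At (-3, 5/2): F = (-18.500, -60.500).
Jacobian J = [[-2·x·y - 1, -x^2], [-4·x·y - 4·x, -2·x^2 + 1]].
At the point, J = [[14.000, -9.000], [42.000, -17.000]] (det J = 140.000).
Solving J·Δ = −F gives Δ = (1.643, 0.500).
Then the next iterate is (x, y)₁ = (-1.357, 3.000).
Round to (-1.357, 3.000) and repeat: F = (-3.16735, -11.73159), J = [[7.142, -1.84145], [21.712, -2.68290]].
Δ = (0.629, 0.721), so (x, y)₂ = (-0.728, 3.721).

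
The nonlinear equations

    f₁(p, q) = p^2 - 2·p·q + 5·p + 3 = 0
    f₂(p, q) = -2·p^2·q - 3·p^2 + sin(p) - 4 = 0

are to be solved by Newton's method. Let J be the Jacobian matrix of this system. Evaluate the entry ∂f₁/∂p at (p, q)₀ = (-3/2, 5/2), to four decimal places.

∂f₁/∂p = 2·p - 2·q + 5.
At (-3/2, 5/2) this is -3.0000.

-3.0000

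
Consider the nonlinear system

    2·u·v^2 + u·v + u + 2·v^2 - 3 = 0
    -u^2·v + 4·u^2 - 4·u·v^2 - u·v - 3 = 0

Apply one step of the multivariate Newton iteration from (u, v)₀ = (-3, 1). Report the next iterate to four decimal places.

(-1.9227, 0.2099)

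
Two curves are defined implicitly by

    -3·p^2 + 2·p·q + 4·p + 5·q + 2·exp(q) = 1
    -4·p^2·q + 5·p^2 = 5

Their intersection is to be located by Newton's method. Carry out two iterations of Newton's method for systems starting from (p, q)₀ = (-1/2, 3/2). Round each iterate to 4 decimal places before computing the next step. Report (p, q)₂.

At (-1/2, 3/2): F = (11.213378, -5.2500).
Jacobian J = [[-6·p + 2·q + 4, 2·p + 2·exp(q) + 5], [-8·p·q + 10·p, -4·p^2]].
At the point, J = [[10.0000, 12.963378], [1.0000, -1.0000]] (det J = -22.963378).
Solving J·Δ = −F gives Δ = (2.4754, -2.7746).
Then the next iterate is (p, q)₁ = (1.9754, -1.2746).
Round to (1.9754, -1.2746) and repeat: F = (-15.654620, 34.406029), J = [[-10.4016, 9.509886], [39.896759, -15.608821]].
Δ = (-0.3817, 1.2287), so (p, q)₂ = (1.5937, -0.0459).

(1.5937, -0.0459)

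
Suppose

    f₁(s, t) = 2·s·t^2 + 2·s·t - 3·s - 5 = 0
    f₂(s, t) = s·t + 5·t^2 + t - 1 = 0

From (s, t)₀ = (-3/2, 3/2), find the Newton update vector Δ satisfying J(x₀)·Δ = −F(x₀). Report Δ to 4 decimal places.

(0.6772, -0.7252)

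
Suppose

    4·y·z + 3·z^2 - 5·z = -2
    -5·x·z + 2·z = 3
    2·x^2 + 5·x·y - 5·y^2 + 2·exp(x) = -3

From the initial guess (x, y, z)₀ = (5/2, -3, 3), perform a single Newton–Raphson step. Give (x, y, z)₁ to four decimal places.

(0.5790, -1.1215, 2.4585)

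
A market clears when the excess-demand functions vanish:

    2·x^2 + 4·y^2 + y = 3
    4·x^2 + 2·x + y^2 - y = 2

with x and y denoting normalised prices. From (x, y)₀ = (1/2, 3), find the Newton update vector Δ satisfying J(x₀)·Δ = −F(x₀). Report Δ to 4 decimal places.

(0.2321, -1.4786)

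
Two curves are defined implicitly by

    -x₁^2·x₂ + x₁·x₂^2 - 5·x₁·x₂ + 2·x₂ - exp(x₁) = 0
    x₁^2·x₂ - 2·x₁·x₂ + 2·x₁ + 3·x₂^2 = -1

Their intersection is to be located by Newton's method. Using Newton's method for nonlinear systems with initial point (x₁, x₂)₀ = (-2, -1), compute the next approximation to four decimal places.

(-1.1793, -0.2829)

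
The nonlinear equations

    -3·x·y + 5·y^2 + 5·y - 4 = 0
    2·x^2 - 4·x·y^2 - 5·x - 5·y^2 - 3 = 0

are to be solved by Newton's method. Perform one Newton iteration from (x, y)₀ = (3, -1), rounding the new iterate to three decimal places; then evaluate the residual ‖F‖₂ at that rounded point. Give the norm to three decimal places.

At (3, -1): F = (5.000, -17.000).
Jacobian J = [[-3·y, -3·x + 10·y + 5], [4·x - 4·y^2 - 5, -8·x·y - 10·y]].
At the point, J = [[3.000, -14.000], [3.000, 34.000]] (det J = 144.000).
Solving J·Δ = −F gives Δ = (0.472, 0.458).
Then the next iterate is (x, y)₁ = (3.472, -0.542).
Re-evaluating at (3.472, -0.542): F = (0.40429, -1.79905), so ‖F‖₂ = 1.844.

1.844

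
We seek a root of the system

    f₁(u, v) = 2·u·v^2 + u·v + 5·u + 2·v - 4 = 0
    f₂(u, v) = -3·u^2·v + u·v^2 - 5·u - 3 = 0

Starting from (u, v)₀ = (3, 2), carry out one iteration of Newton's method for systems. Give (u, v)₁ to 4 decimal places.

(1.7441, 1.0979)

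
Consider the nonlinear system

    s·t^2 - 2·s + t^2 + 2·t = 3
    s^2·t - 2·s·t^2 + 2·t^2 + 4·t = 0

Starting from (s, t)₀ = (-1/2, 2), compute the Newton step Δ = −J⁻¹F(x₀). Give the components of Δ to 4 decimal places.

At (-1/2, 2): F = (4.0000, 20.5000).
Jacobian J = [[t^2 - 2, 2·s·t + 2·t + 2], [2·s·t - 2·t^2, s^2 - 4·s·t + 4·t + 4]].
At the point, J = [[2.0000, 4.0000], [-10.0000, 16.2500]] (det J = 72.5000).
Solving J·Δ = −F gives Δ = (0.2345, -1.1172).

(0.2345, -1.1172)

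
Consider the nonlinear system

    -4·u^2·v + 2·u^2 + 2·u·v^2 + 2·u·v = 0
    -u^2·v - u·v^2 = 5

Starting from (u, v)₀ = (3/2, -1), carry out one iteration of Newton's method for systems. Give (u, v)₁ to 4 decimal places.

At (3/2, -1): F = (13.5000, -4.2500).
Jacobian J = [[-8·u·v + 4·u + 2·v^2 + 2·v, -4·u^2 + 4·u·v + 2·u], [-2·u·v - v^2, -u^2 - 2·u·v]].
At the point, J = [[18.0000, -12.0000], [2.0000, 0.7500]] (det J = 37.5000).
Solving J·Δ = −F gives Δ = (1.0900, 2.7600).
Then the next iterate is (u, v)₁ = (2.5900, 1.7600).

(2.5900, 1.7600)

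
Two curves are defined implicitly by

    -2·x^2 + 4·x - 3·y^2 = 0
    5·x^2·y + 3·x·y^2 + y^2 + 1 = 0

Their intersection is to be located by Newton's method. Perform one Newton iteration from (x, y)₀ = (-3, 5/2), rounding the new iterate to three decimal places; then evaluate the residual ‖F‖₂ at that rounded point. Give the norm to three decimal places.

18.023

At (-3, 5/2): F = (-48.750, 63.500).
Jacobian J = [[-4·x + 4, -6·y], [10·x·y + 3·y^2, 5·x^2 + 6·x·y + 2·y]].
At the point, J = [[16.000, -15.000], [-56.250, 5.000]] (det J = -763.750).
Solving J·Δ = −F gives Δ = (0.928, -2.260).
Then the next iterate is (x, y)₁ = (-2.072, 0.240).
Re-evaluating at (-2.072, 0.240): F = (-17.04717, 5.85138), so ‖F‖₂ = 18.023.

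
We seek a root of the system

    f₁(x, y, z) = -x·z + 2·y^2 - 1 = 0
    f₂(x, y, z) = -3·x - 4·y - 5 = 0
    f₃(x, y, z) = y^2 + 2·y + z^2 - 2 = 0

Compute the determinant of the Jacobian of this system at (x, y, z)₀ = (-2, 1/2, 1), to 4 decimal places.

2.0000

J = [[-z, 4·y, -x], [-3, -4, 0], [0, 2·y + 2, 2·z]].
At the point, J = [[-1.0000, 2.0000, 2.0000], [-3.0000, -4.0000, 0.0000], [0.0000, 3.0000, 2.0000]].
det J = 2.0000.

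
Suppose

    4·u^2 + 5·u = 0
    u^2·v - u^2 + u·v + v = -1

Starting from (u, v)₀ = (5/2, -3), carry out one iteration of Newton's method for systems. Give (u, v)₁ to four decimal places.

(1.0000, -3.0000)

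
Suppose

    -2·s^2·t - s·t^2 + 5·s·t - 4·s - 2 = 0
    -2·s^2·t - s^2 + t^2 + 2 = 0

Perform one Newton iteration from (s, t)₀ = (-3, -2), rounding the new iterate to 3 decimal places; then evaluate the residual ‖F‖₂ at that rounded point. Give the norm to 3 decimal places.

At (-3, -2): F = (88.000, 33.000).
Jacobian J = [[-4·s·t - t^2 + 5·t - 4, -2·s^2 - 2·s·t + 5·s], [-4·s·t - 2·s, -2·s^2 + 2·t]].
At the point, J = [[-42.000, -45.000], [-18.000, -22.000]] (det J = 114.000).
Solving J·Δ = −F gives Δ = (3.956, -1.737).
Then the next iterate is (s, t)₁ = (0.956, -3.737).
Re-evaluating at (0.956, -3.737): F = (-30.20680, 21.88199), so ‖F‖₂ = 37.300.

37.300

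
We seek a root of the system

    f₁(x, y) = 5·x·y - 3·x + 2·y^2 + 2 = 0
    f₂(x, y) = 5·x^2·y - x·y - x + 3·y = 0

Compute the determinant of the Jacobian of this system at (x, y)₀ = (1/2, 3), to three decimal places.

-114.500

J = [[5·y - 3, 5·x + 4·y], [10·x·y - y - 1, 5·x^2 - x + 3]].
At the point, J = [[12.000, 14.500], [11.000, 3.750]].
det J = -114.500.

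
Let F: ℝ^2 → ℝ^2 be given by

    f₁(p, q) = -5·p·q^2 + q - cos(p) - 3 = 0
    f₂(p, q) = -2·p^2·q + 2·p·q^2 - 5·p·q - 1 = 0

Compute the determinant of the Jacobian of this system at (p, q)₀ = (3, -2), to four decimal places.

-1430.0438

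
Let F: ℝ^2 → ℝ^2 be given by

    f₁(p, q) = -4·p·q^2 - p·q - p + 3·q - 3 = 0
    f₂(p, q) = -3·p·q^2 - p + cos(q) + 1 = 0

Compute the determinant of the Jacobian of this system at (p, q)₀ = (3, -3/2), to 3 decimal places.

41.021

J = [[-4·q^2 - q - 1, -8·p·q - p + 3], [-3·q^2 - 1, -6·p·q - sin(q)]].
At the point, J = [[-8.500, 36.000], [-7.750, 27.99749]].
det J = 41.021.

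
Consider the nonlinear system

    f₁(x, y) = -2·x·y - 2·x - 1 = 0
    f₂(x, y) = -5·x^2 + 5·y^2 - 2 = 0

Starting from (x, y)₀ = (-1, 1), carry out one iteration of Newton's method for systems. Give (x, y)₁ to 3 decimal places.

(-0.433, 0.633)

At (-1, 1): F = (3.000, -2.000).
Jacobian J = [[-2·y - 2, -2·x], [-10·x, 10·y]].
At the point, J = [[-4.000, 2.000], [10.000, 10.000]] (det J = -60.000).
Solving J·Δ = −F gives Δ = (0.567, -0.367).
Then the next iterate is (x, y)₁ = (-0.433, 0.633).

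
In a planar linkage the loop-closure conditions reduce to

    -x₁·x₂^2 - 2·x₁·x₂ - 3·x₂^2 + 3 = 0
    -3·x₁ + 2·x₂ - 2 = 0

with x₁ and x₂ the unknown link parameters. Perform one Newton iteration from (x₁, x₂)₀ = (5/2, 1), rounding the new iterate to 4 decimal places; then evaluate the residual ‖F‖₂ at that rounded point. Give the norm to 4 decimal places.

At (5/2, 1): F = (-7.5000, -7.5000).
Jacobian J = [[-x₂^2 - 2·x₂, -2·x₁·x₂ - 2·x₁ - 6·x₂], [-3, 2]].
At the point, J = [[-3.0000, -16.0000], [-3.0000, 2.0000]] (det J = -54.0000).
Solving J·Δ = −F gives Δ = (-2.5000, 0.0000).
Then the next iterate is (x₁, x₂)₁ = (0.0000, 1.0000).
Re-evaluating at (0.0000, 1.0000): F = (0.0000, 0.0000), so ‖F‖₂ = 0.0000.

0.0000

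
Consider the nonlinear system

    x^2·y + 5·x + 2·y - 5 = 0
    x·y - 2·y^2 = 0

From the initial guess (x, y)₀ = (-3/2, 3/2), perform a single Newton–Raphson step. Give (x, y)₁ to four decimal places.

(5.8704, 2.0741)

At (-3/2, 3/2): F = (-6.1250, -6.7500).
Jacobian J = [[2·x·y + 5, x^2 + 2], [y, x - 4·y]].
At the point, J = [[0.5000, 4.2500], [1.5000, -7.5000]] (det J = -10.1250).
Solving J·Δ = −F gives Δ = (7.3704, 0.5741).
Then the next iterate is (x, y)₁ = (5.8704, 2.0741).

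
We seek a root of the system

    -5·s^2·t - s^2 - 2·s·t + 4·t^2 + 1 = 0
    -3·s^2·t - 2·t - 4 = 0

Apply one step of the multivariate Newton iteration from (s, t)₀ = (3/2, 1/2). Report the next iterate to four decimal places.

(1.8911, -0.6583)

At (3/2, 1/2): F = (-7.3750, -8.3750).
Jacobian J = [[-10·s·t - 2·s - 2·t, -5·s^2 - 2·s + 8·t], [-6·s·t, -3·s^2 - 2]].
At the point, J = [[-11.5000, -10.2500], [-4.5000, -8.7500]] (det J = 54.5000).
Solving J·Δ = −F gives Δ = (0.3911, -1.1583).
Then the next iterate is (s, t)₁ = (1.8911, -0.6583).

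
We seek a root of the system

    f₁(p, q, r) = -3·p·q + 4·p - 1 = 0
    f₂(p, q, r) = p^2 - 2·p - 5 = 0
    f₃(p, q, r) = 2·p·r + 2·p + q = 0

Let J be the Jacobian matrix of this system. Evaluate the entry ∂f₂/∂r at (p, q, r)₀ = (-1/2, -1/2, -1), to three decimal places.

∂f₂/∂r = 0.
At (-1/2, -1/2, -1) this is 0.000.

0.000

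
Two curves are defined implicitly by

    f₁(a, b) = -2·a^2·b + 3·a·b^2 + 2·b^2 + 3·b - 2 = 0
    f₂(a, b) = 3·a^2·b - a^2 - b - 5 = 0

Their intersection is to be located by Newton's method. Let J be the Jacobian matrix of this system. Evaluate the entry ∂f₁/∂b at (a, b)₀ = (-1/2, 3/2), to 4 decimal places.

4.0000

∂f₁/∂b = -2·a^2 + 6·a·b + 4·b + 3.
At (-1/2, 3/2) this is 4.0000.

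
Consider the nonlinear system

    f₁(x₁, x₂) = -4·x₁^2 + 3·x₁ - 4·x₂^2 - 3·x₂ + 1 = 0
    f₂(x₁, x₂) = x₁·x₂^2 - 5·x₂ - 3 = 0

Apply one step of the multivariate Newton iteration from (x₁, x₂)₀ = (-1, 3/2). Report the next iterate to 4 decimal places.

At (-1, 3/2): F = (-19.5000, -12.7500).
Jacobian J = [[-8·x₁ + 3, -8·x₂ - 3], [x₂^2, 2·x₁·x₂ - 5]].
At the point, J = [[11.0000, -15.0000], [2.2500, -8.0000]] (det J = -54.2500).
Solving J·Δ = −F gives Δ = (-0.6498, -1.7765).
Then the next iterate is (x₁, x₂)₁ = (-1.6498, -0.2765).

(-1.6498, -0.2765)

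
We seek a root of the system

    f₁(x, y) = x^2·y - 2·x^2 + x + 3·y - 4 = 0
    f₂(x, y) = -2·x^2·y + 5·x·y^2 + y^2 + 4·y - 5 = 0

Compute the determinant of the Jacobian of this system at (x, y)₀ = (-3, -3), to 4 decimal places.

2062.0000

J = [[2·x·y - 4·x + 1, x^2 + 3], [-4·x·y + 5·y^2, -2·x^2 + 10·x·y + 2·y + 4]].
At the point, J = [[31.0000, 12.0000], [9.0000, 70.0000]].
det J = 2062.0000.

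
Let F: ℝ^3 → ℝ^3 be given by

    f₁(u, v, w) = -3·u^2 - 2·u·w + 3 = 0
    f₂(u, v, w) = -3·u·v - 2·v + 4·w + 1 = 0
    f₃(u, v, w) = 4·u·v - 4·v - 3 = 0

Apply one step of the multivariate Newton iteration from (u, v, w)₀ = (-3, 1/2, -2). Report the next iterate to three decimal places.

At (-3, 1/2, -2): F = (-36.000, -3.500, -11.000).
Jacobian J = [[-6·u - 2·w, 0, -2·u], [-3·v, -3·u - 2, 4], [4·v, 4·u - 4, 0]].
At the point, J = [[22.000, 0.000, 6.000], [-1.500, 7.000, 4.000], [2.000, -16.000, 0.000]] (det J = 1468.000).
Solving J·Δ = −F gives Δ = (1.026, -0.559, 2.238).
Then the next iterate is (u, v, w)₁ = (-1.974, -0.059, 0.238).

(-1.974, -0.059, 0.238)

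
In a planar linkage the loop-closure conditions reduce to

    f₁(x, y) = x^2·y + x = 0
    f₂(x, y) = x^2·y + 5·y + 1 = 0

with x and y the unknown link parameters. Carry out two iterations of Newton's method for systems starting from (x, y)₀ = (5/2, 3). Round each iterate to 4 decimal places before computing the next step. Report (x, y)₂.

(1.1266, 0.0253)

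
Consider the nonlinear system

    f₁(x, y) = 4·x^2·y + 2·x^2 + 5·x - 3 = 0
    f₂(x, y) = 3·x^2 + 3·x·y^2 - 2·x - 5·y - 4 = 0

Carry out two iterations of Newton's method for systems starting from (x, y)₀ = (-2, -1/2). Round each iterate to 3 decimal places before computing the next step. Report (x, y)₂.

(-2.042, 1.858)

At (-2, -1/2): F = (-13.000, 13.000).
Jacobian J = [[8·x·y + 4·x + 5, 4·x^2], [6·x + 3·y^2 - 2, 6·x·y - 5]].
At the point, J = [[5.000, 16.000], [-13.250, 1.000]] (det J = 217.000).
Solving J·Δ = −F gives Δ = (1.018, 0.494).
Then the next iterate is (x, y)₁ = (-0.982, -0.006).
Round to (-0.982, -0.006) and repeat: F = (-6.00450, 0.88687), J = [[1.11914, 3.85730], [-7.89189, -4.96465]].
Δ = (-1.060, 1.864), so (x, y)₂ = (-2.042, 1.858).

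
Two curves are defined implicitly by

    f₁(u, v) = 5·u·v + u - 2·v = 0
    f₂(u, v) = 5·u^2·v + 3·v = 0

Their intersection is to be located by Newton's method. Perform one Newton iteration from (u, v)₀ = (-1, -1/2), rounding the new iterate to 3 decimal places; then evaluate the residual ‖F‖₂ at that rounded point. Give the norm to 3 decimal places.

At (-1, -1/2): F = (2.500, -4.000).
Jacobian J = [[5·v + 1, 5·u - 2], [10·u·v, 5·u^2 + 3]].
At the point, J = [[-1.500, -7.000], [5.000, 8.000]] (det J = 23.000).
Solving J·Δ = −F gives Δ = (0.348, 0.283).
Then the next iterate is (u, v)₁ = (-0.652, -0.217).
Re-evaluating at (-0.652, -0.217): F = (0.48942, -1.11224), so ‖F‖₂ = 1.215.

1.215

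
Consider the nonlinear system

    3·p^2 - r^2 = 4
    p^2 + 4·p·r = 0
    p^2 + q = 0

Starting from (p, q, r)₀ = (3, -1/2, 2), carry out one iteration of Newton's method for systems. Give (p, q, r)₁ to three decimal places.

(1.676, -1.059, 0.794)

At (3, -1/2, 2): F = (19.000, 33.000, 8.500).
Jacobian J = [[6·p, 0, -2·r], [2·p + 4·r, 0, 4·p], [2·p, 1, 0]].
At the point, J = [[18.000, 0.000, -4.000], [14.000, 0.000, 12.000], [6.000, 1.000, 0.000]] (det J = -272.000).
Solving J·Δ = −F gives Δ = (-1.324, -0.559, -1.206).
Then the next iterate is (p, q, r)₁ = (1.676, -1.059, 0.794).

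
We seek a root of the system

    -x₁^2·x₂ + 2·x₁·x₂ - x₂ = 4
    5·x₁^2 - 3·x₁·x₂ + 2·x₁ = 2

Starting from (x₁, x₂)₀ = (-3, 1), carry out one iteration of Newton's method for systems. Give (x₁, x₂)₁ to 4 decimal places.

At (-3, 1): F = (-20.0000, 46.0000).
Jacobian J = [[-2·x₁·x₂ + 2·x₂, -x₁^2 + 2·x₁ - 1], [10·x₁ - 3·x₂ + 2, -3·x₁]].
At the point, J = [[8.0000, -16.0000], [-31.0000, 9.0000]] (det J = -424.0000).
Solving J·Δ = −F gives Δ = (1.3113, -0.5943).
Then the next iterate is (x₁, x₂)₁ = (-1.6887, 0.4057).

(-1.6887, 0.4057)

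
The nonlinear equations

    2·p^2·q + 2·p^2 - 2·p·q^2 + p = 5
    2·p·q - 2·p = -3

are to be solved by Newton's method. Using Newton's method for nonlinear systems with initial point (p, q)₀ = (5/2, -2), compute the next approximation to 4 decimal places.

(0.5455, -1.9455)

At (5/2, -2): F = (-35.0000, -12.0000).
Jacobian J = [[4·p·q + 4·p - 2·q^2 + 1, 2·p^2 - 4·p·q], [2·q - 2, 2·p]].
At the point, J = [[-17.0000, 32.5000], [-6.0000, 5.0000]] (det J = 110.0000).
Solving J·Δ = −F gives Δ = (-1.9545, 0.0545).
Then the next iterate is (p, q)₁ = (0.5455, -1.9455).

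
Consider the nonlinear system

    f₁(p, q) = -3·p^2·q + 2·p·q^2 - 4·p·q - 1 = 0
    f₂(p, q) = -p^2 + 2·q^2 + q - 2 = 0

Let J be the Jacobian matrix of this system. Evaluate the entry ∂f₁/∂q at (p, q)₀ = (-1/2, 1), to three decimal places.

-0.750

∂f₁/∂q = -3·p^2 + 4·p·q - 4·p.
At (-1/2, 1) this is -0.750.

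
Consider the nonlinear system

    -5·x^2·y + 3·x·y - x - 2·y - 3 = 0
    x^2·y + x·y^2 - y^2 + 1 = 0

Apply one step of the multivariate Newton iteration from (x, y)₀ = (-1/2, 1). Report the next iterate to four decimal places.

(0.4740, 0.9091)

At (-1/2, 1): F = (-7.2500, -0.2500).
Jacobian J = [[-10·x·y + 3·y - 1, -5·x^2 + 3·x - 2], [2·x·y + y^2, x^2 + 2·x·y - 2·y]].
At the point, J = [[7.0000, -4.7500], [0.0000, -2.7500]] (det J = -19.2500).
Solving J·Δ = −F gives Δ = (0.9740, -0.0909).
Then the next iterate is (x, y)₁ = (0.4740, 0.9091).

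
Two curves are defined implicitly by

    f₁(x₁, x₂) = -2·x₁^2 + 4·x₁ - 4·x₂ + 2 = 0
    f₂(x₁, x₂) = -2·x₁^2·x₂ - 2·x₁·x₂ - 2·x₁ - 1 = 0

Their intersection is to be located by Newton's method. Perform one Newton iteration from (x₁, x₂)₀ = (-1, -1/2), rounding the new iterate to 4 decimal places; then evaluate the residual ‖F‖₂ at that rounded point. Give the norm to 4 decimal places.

0.2896

At (-1, -1/2): F = (-2.0000, 1.0000).
Jacobian J = [[-4·x₁ + 4, -4], [-4·x₁·x₂ - 2·x₂ - 2, -2·x₁^2 - 2·x₁]].
At the point, J = [[8.0000, -4.0000], [-3.0000, 0.0000]] (det J = -12.0000).
Solving J·Δ = −F gives Δ = (0.3333, 0.1667).
Then the next iterate is (x₁, x₂)₁ = (-0.6667, -0.3333).
Re-evaluating at (-0.6667, -0.3333): F = (-0.222578, 0.185274), so ‖F‖₂ = 0.2896.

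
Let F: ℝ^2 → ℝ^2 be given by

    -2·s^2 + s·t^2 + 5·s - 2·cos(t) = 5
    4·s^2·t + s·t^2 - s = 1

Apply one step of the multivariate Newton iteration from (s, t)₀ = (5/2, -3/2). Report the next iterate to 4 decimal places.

At (5/2, -3/2): F = (0.483526, -35.3750).
Jacobian J = [[-4·s + t^2 + 5, 2·s·t + 2·sin(t)], [8·s·t + t^2 - 1, 4·s^2 + 2·s·t]].
At the point, J = [[-2.7500, -9.494990], [-28.7500, 17.5000]] (det J = -321.105962).
Solving J·Δ = −F gives Δ = (-1.0197, 0.3462).
Then the next iterate is (s, t)₁ = (1.4803, -1.1538).

(1.4803, -1.1538)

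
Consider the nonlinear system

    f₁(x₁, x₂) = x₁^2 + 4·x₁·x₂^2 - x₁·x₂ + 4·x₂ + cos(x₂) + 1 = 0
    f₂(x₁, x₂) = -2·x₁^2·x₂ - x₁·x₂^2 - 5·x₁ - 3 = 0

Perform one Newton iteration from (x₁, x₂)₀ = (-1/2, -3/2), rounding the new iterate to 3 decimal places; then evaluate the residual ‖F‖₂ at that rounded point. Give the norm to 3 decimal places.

At (-1/2, -3/2): F = (-9.92926, 1.375).
Jacobian J = [[2·x₁ + 4·x₂^2 - x₂, 8·x₁·x₂ - x₁ - sin(x₂) + 4], [-4·x₁·x₂ - x₂^2 - 5, -2·x₁^2 - 2·x₁·x₂]].
At the point, J = [[9.500, 11.49749], [-10.250, -2.000]] (det J = 98.84932).
Solving J·Δ = −F gives Δ = (-0.041, 0.897).
Then the next iterate is (x₁, x₂)₁ = (-0.541, -0.603).
Re-evaluating at (-0.541, -0.603): F = (-1.40875, 0.25469), so ‖F‖₂ = 1.432.

1.432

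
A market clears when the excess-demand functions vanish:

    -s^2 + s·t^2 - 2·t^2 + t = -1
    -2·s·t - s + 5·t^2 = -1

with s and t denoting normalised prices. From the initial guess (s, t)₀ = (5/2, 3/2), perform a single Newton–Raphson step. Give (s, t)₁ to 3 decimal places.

(0.679, 0.546)

At (5/2, 3/2): F = (-2.625, 2.250).
Jacobian J = [[-2·s + t^2, 2·s·t - 4·t + 1], [-2·t - 1, -2·s + 10·t]].
At the point, J = [[-2.750, 2.500], [-4.000, 10.000]] (det J = -17.500).
Solving J·Δ = −F gives Δ = (-1.821, -0.954).
Then the next iterate is (s, t)₁ = (0.679, 0.546).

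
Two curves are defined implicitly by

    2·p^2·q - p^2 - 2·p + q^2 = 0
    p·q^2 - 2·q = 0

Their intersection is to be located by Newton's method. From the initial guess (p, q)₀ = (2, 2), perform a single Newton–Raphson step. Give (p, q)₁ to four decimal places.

(0.0000, 2.6667)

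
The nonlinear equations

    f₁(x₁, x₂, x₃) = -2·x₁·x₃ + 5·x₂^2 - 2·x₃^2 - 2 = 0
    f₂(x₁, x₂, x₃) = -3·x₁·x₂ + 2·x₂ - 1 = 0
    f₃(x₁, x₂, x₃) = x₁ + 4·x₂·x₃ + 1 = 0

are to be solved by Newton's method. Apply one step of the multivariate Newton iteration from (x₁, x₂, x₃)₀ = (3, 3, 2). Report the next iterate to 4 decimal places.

(1.7276, 1.4931, 0.7773)

At (3, 3, 2): F = (23.0000, -22.0000, 28.0000).
Jacobian J = [[-2·x₃, 10·x₂, -2·x₁ - 4·x₃], [-3·x₂, -3·x₁ + 2, 0], [1, 4·x₃, 4·x₂]].
At the point, J = [[-4.0000, 30.0000, -14.0000], [-9.0000, -7.0000, 0.0000], [1.0000, 8.0000, 12.0000]] (det J = 4486.0000).
Solving J·Δ = −F gives Δ = (-1.2724, -1.5069, -1.2227).
Then the next iterate is (x₁, x₂, x₃)₁ = (1.7276, 1.4931, 0.7773).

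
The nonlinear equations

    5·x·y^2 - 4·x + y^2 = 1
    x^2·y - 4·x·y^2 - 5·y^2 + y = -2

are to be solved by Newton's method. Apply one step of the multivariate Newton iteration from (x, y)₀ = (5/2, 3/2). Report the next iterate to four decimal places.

(3.0355, 0.9257)

At (5/2, 3/2): F = (19.3750, -20.8750).
Jacobian J = [[5·y^2 - 4, 10·x·y + 2·y], [2·x·y - 4·y^2, x^2 - 8·x·y - 10·y + 1]].
At the point, J = [[7.2500, 40.5000], [-1.5000, -37.7500]] (det J = -212.9375).
Solving J·Δ = −F gives Δ = (0.5355, -0.5743).
Then the next iterate is (x, y)₁ = (3.0355, 0.9257).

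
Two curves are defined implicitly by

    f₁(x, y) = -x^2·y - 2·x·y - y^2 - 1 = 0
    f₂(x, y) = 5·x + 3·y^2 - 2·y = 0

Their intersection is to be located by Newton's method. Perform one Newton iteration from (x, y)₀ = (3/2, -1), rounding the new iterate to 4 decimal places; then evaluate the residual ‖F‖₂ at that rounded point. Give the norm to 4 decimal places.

15.2450

At (3/2, -1): F = (3.2500, 12.5000).
Jacobian J = [[-2·x·y - 2·y, -x^2 - 2·x - 2·y], [5, 6·y - 2]].
At the point, J = [[5.0000, -3.2500], [5.0000, -8.0000]] (det J = -23.7500).
Solving J·Δ = −F gives Δ = (0.6158, 1.9474).
Then the next iterate is (x, y)₁ = (2.1158, 0.9474).
Re-evaluating at (2.1158, 0.9474): F = (-10.147725, 11.376900), so ‖F‖₂ = 15.2450.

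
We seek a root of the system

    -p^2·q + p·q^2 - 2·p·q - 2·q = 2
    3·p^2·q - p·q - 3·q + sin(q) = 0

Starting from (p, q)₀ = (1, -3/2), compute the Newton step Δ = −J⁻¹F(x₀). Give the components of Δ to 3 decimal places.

(-0.047, 0.920)

At (1, -3/2): F = (7.750, 0.50251).
Jacobian J = [[-2·p·q + q^2 - 2·q, -p^2 + 2·p·q - 2·p - 2], [6·p·q - q, 3·p^2 - p + cos(q) - 3]].
At the point, J = [[8.250, -8.000], [-7.500, -0.92926]] (det J = -67.66642).
Solving J·Δ = −F gives Δ = (-0.047, 0.920).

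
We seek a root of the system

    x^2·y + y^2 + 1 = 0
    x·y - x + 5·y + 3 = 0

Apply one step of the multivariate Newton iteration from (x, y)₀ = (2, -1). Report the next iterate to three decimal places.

(1.917, -0.167)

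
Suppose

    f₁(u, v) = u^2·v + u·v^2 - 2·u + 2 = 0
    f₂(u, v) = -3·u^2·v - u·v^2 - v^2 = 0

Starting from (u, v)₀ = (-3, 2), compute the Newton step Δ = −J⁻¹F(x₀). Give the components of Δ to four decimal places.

(1.4126, -0.0420)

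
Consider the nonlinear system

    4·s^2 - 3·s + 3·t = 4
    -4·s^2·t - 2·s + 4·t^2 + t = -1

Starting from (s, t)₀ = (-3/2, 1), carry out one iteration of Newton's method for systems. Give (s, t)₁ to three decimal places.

(-1.500, -3.167)

At (-3/2, 1): F = (12.500, 0.000).
Jacobian J = [[8·s - 3, 3], [-8·s·t - 2, -4·s^2 + 8·t + 1]].
At the point, J = [[-15.000, 3.000], [10.000, 0.000]] (det J = -30.000).
Solving J·Δ = −F gives Δ = (0.000, -4.167).
Then the next iterate is (s, t)₁ = (-1.500, -3.167).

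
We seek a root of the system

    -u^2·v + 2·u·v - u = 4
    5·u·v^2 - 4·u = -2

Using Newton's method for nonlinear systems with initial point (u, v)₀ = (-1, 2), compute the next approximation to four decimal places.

At (-1, 2): F = (-9.0000, -14.0000).
Jacobian J = [[-2·u·v + 2·v - 1, -u^2 + 2·u], [5·v^2 - 4, 10·u·v]].
At the point, J = [[7.0000, -3.0000], [16.0000, -20.0000]] (det J = -92.0000).
Solving J·Δ = −F gives Δ = (1.5000, 0.5000).
Then the next iterate is (u, v)₁ = (0.5000, 2.5000).

(0.5000, 2.5000)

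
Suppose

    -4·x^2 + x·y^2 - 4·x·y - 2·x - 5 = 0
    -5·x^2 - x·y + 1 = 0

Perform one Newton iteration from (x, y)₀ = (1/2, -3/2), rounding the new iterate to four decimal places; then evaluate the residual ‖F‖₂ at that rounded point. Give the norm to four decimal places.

At (1/2, -3/2): F = (-2.8750, 0.5000).
Jacobian J = [[-8·x + y^2 - 4·y - 2, 2·x·y - 4·x], [-10·x - y, -x]].
At the point, J = [[2.2500, -3.5000], [-3.5000, -0.5000]] (det J = -13.3750).
Solving J·Δ = −F gives Δ = (0.2383, -0.6682).
Then the next iterate is (x, y)₁ = (0.7383, -2.1682).
Re-evaluating at (0.7383, -2.1682): F = (1.216996, -0.124652), so ‖F‖₂ = 1.2234.

1.2234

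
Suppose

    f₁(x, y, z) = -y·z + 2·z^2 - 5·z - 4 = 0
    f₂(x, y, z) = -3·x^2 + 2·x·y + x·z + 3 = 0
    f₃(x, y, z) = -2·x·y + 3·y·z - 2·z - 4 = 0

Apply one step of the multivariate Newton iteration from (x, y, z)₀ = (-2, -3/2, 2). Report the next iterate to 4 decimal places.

(0.0766, 1.4677, 3.9856)

At (-2, -3/2, 2): F = (-3.0000, -7.0000, -23.0000).
Jacobian J = [[0, -z, -y + 4·z - 5], [-6·x + 2·y + z, 2·x, x], [-2·y, -2·x + 3·z, 3·y - 2]].
At the point, J = [[0.0000, -2.0000, 4.5000], [11.0000, -4.0000, -2.0000], [3.0000, 10.0000, -6.5000]] (det J = 418.0000).
Solving J·Δ = −F gives Δ = (2.0766, 2.9677, 1.9856).
Then the next iterate is (x, y, z)₁ = (0.0766, 1.4677, 3.9856).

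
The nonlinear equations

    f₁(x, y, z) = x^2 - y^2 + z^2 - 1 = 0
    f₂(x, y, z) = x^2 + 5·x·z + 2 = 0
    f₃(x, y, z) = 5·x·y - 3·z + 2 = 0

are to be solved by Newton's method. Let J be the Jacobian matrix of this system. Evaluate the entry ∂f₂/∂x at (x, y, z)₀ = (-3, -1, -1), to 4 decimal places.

∂f₂/∂x = 2·x + 5·z.
At (-3, -1, -1) this is -11.0000.

-11.0000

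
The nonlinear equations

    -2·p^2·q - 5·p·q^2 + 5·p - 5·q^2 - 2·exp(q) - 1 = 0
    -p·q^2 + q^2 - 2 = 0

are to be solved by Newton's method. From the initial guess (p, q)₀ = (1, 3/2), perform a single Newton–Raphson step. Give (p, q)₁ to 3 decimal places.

(0.111, 1.022)

At (1, 3/2): F = (-30.46338, -2.000).
Jacobian J = [[-4·p·q - 5·q^2 + 5, -2·p^2 - 10·p·q - 10·q - 2·exp(q)], [-q^2, -2·p·q + 2·q]].
At the point, J = [[-12.250, -40.96338], [-2.250, 0.000]] (det J = -92.16760).
Solving J·Δ = −F gives Δ = (-0.889, -0.478).
Then the next iterate is (p, q)₁ = (0.111, 1.022).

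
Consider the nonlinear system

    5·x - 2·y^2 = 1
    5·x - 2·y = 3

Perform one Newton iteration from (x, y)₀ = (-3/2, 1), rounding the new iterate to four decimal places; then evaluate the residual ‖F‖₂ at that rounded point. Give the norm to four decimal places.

2.0000

At (-3/2, 1): F = (-10.5000, -12.5000).
Jacobian J = [[5, -4·y], [5, -2]].
At the point, J = [[5.0000, -4.0000], [5.0000, -2.0000]] (det J = 10.0000).
Solving J·Δ = −F gives Δ = (2.9000, 1.0000).
Then the next iterate is (x, y)₁ = (1.4000, 2.0000).
Re-evaluating at (1.4000, 2.0000): F = (-2.0000, 0.0000), so ‖F‖₂ = 2.0000.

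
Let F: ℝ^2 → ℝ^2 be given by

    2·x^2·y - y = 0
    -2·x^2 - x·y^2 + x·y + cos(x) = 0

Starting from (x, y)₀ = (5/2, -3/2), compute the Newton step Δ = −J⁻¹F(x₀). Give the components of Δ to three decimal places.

(-5.882, -6.172)

At (5/2, -3/2): F = (-17.250, -22.67614).
Jacobian J = [[4·x·y, 2·x^2 - 1], [-4·x - y^2 + y - sin(x), -2·x·y + x]].
At the point, J = [[-15.000, 11.500], [-14.34847, 10.000]] (det J = 15.00743).
Solving J·Δ = −F gives Δ = (-5.882, -6.172).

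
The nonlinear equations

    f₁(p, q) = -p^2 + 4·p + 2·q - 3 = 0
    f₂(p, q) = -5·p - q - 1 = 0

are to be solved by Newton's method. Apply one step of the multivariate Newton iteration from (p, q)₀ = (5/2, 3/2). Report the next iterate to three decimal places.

At (5/2, 3/2): F = (3.750, -15.000).
Jacobian J = [[-2·p + 4, 2], [-5, -1]].
At the point, J = [[-1.000, 2.000], [-5.000, -1.000]] (det J = 11.000).
Solving J·Δ = −F gives Δ = (-2.386, -3.068).
Then the next iterate is (p, q)₁ = (0.114, -1.568).

(0.114, -1.568)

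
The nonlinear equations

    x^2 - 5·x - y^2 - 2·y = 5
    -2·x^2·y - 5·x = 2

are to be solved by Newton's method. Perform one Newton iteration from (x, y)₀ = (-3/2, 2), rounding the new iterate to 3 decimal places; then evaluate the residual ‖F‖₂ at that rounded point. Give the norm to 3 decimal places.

At (-3/2, 2): F = (-3.250, -3.500).
Jacobian J = [[2·x - 5, -2·y - 2], [-4·x·y - 5, -2·x^2]].
At the point, J = [[-8.000, -6.000], [7.000, -4.500]] (det J = 78.000).
Solving J·Δ = −F gives Δ = (0.082, -0.651).
Then the next iterate is (x, y)₁ = (-1.418, 1.349).
Re-evaluating at (-1.418, 1.349): F = (-0.41708, -0.33493), so ‖F‖₂ = 0.535.

0.535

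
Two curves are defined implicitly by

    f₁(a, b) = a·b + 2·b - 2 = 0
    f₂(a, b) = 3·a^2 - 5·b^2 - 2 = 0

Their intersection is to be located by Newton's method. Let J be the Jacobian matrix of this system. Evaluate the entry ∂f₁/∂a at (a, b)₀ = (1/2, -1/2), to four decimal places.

-0.5000

∂f₁/∂a = b.
At (1/2, -1/2) this is -0.5000.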